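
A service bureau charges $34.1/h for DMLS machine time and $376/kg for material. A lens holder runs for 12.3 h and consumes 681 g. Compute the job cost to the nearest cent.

Machine cost = 34.1 × 12.3 = $419.43.
Material cost = 376 × 681/1000 = $256.056.
Total = 419.43 + 256.056 = 675.486 ≈ $675.49.

$675.49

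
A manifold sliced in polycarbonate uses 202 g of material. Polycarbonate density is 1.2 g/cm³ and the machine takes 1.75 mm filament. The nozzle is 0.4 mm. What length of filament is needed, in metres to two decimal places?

Volume = 202 g / 1.2 g·cm⁻³ = 168.3333 cm³ = 168333.3 mm³.
Filament cross-section = π × (1.75/2)² = 2.4053 mm².
L = V/A = 168333.3/2.4053 = 69984.33 mm → 69.98 m.

69.98 m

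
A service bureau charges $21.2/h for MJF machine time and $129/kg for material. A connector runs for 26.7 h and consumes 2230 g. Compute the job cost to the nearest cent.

Machine cost = 21.2 × 26.7 = $566.04.
Feedstock cost: 129 × 2230/1000 → $287.67.
Total = 566.04 + 287.67 = $853.71.

$853.71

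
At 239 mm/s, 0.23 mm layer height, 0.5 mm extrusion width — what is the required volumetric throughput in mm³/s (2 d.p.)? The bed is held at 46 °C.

A = 0.23 × 0.5 = 0.115 mm².
Volumetric flow = 239 × 0.115 = 27.49 mm³/s.

27.49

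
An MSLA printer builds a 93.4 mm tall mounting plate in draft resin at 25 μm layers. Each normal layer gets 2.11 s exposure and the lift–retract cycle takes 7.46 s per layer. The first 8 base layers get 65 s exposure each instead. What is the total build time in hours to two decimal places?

Layer count = ceil(93.4 / 0.025) = 3736.
Base layers: 8 × (65 + 7.46) → 579.68 s.
Normal layers = 3728 × (2.11 + 7.46), so 35676.96 s.
Total = 579.68 + 35676.96 = 36256.64 s = 10.07 hours.

10.07 hours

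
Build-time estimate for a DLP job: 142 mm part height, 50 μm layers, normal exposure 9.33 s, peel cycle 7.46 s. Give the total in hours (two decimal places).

Layers = ⌈142/0.05⌉ = 2840.
Each layer takes = 9.33 + 7.46, so 16.79 s.
Total = 2840 × 16.79 = 47683.6 s = 13.25 hours.

13.25 hours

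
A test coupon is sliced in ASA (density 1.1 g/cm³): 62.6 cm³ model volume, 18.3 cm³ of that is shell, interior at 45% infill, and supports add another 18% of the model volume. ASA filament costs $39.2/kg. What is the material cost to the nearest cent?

$2.13

Interior volume: 62.6 − 18.3 → 44.3 cm³.
Infill deposited = 0.45 × 44.3, so 19.935 cm³.
Support = 0.18 × 62.6 = 11.268 cm³.
Deposited volume = 18.3 + 19.935 + 11.268 = 49.503 cm³.
Mass = 49.503 × 1.1 = 54.4533 g.
Cost = 54.4533 g / 1000 × $39.2/kg = $2.13.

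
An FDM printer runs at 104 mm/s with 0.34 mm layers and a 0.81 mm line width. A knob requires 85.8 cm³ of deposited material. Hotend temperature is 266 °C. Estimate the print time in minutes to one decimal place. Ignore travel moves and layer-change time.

Bead cross-section = 0.34 × 0.81, so 0.2754 mm².
Total extruded path = 85800/0.2754 = 311546.8 mm.
Time extruding = 311546.8 / 104 = 2995.6 s.
In the requested units: 2995.6 s = 49.9 minutes.

49.9 minutes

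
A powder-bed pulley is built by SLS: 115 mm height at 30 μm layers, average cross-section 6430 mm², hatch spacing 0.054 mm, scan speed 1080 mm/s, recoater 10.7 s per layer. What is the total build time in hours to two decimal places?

Layer count = ceil(115 / 0.03) = 3834.
Hatch length per layer = 6430 / 0.054 = 119074.1 mm.
Laser time per layer = 119074.1 / 1080 = 110.2538 s.
Per-layer time = 110.2538 + 10.7 = 120.9538 s.
Total: 3834 × 120.9538 s = 463736.8692 s → 128.82 hours.

128.82 hours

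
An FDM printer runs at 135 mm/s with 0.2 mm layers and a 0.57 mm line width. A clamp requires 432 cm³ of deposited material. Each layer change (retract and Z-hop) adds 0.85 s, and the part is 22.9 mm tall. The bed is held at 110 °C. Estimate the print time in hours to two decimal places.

7.82 hours

Line area = 0.2 × 0.57, so 0.114 mm².
Total extruded path = 432000/0.114 = 3789473.7 mm.
Extrusion time: 3789473.7 / 135 → 28070.2 s.
Layers = ⌈22.9/0.2⌉ = 115.
Layer-change overhead = 115 × 0.85, so 97.75 s.
Total = 28070.2 + 97.75 = 28167.95 s = 7.82 hours.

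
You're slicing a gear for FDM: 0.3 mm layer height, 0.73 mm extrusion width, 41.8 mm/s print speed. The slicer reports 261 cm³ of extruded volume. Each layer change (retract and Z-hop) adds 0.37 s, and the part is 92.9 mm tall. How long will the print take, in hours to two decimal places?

7.95 hours

Bead cross-section = 0.3 × 0.73, so 0.219 mm².
Path length: 261000 mm³ / 0.219 mm² → 1191780.8 mm.
Print-move time = 1191780.8 / 41.8, so 28511.5 s.
Layer count = ceil(92.9 / 0.3) = 310.
Non-print overhead = 310 × 0.37 = 114.7 s.
Total = 28511.5 + 114.7 = 28626.2 s = 7.95 hours.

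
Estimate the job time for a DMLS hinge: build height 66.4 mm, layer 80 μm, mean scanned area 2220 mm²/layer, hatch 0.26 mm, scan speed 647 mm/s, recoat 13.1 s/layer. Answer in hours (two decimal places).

Number of layers: 66.4 / 0.08 → 830 (rounded up).
Hatch length per layer: 2220 / 0.26 → 8538.5 mm.
Scan time per layer = 8538.5 / 647, so 13.1971 s.
Time per layer = 13.1971 + 13.1 = 26.2971 s.
Total: 830 × 26.2971 s = 21826.593 s → 6.06 hours.

6.06 hours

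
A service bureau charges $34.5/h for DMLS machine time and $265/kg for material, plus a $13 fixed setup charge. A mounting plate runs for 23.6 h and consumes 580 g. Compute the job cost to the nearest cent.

Machine-time cost: 34.5 × 23.6 → $814.20.
Material cost: 265 × 580/1000 → $153.70.
Adding setup: 814.20 + 153.70 + 13 → $980.90.

$980.90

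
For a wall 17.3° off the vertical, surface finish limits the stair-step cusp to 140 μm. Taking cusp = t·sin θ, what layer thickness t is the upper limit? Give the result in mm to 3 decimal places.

0.471 mm

Layer height = cusp / sin(17.3°) = 0.14 / 0.2974 = 0.471 mm.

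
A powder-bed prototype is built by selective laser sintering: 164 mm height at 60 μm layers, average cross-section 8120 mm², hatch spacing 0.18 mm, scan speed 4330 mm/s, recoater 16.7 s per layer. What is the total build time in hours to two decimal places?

20.59 hours

Layers = ⌈164/0.06⌉ = 2734.
Per-layer scan distance = 8120 / 0.18, so 45111.1 mm.
Laser time per layer: 45111.1 / 4330 → 10.4183 s.
Time per layer: 10.4183 + 16.7 → 27.1183 s.
Build time = 2734 × 27.1183 = 74141.4322 s = 20.59 hours.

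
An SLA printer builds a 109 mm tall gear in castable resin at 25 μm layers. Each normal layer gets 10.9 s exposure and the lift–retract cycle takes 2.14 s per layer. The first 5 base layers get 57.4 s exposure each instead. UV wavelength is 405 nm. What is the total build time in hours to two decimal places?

Layers = ⌈109/0.025⌉ = 4360.
Burn-in layers = 5 × (57.4 + 2.14), so 297.7 s.
Normal layers = 4355 × (10.9 + 2.14), so 56789.2 s.
Total = 297.7 + 56789.2 = 57086.9 s = 15.86 hours.

15.86 hours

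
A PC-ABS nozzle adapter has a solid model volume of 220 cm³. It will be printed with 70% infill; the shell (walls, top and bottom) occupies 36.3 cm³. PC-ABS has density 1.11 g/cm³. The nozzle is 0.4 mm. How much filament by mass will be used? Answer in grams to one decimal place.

183.0 g

Infill region: 220 − 36.3 → 183.7 cm³.
Infill deposited = 0.70 × 183.7, so 128.59 cm³.
Deposited volume: 36.3 + 128.59 → 164.89 cm³.
Mass: 164.89 × 1.11 → 183.0279 g.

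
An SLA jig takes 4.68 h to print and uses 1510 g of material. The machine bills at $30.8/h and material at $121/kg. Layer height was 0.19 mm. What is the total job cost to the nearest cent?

Machine cost: 30.8 × 4.68 → $144.144.
Feedstock cost: 121 × 1510/1000 → $182.71.
Total = 144.144 + 182.71 = 326.854 ≈ $326.85.

$326.85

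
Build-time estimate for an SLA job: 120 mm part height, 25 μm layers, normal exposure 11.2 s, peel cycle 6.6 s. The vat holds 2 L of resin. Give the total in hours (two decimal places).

Layer count = ceil(120 / 0.025) = 4800.
Each layer takes = 11.2 + 6.6 = 17.8 s.
Build time: 4800 × 17.8 s = 85440 s, i.e. 23.73 hours.

23.73 hours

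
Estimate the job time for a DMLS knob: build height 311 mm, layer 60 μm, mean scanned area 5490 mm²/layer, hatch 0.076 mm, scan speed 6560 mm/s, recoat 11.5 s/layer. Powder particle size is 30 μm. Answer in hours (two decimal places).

Number of layers: 311 / 0.06 → 5184 (rounded up).
Hatch length per layer = 5490 / 0.076, so 72236.8 mm.
Laser time per layer = 72236.8 / 6560, so 11.0117 s.
Per-layer time: 11.0117 + 11.5 → 22.5117 s.
5184 layers × 22.5117 s/layer = 116700.6528 s, i.e. 32.42 hours.

32.42 hours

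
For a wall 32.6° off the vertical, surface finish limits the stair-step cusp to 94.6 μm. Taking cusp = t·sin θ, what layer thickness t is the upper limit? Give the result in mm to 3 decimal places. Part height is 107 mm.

Layer height = cusp / sin(32.6°) = 0.0946 / 0.5388 = 0.176 mm.

0.176 mm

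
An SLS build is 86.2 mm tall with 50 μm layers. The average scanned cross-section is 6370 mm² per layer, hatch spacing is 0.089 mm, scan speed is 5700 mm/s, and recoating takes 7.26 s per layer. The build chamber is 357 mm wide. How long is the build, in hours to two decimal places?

Layer count = ceil(86.2 / 0.05) = 1724.
Hatch length per layer: 6370 / 0.089 → 71573 mm.
Laser time per layer: 71573 / 5700 → 12.5567 s.
Time per layer = 12.5567 + 7.26 = 19.8167 s.
Build time = 1724 × 19.8167 = 34163.9908 s = 9.49 hours.

9.49 hours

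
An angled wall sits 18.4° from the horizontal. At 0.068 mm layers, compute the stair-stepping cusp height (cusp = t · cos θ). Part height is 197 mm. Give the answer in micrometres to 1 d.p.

64.5 μm

h_c = t·cos θ = 0.068 × 0.9489 = 0.064525 mm (64.5 μm).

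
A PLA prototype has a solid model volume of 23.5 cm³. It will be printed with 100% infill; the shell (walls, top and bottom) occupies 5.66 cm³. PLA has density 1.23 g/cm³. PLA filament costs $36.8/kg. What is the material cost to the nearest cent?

$1.06

Interior volume = 23.5 − 5.66 = 17.84 cm³.
Infill volume = 1.00 × 17.84, so 17.84 cm³.
Total extruded: 5.66 + 17.84 → 23.5 cm³.
Mass: 23.5 × 1.23 → 28.905 g.
At $36.8/kg: 28.905/1000 × 36.8 = $1.06.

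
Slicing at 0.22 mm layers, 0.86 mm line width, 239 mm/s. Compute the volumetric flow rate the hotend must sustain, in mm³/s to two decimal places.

A: 0.22 × 0.86 → 0.1892 mm².
Volumetric flow = 239 × 0.1892 = 45.22 mm³/s.

45.22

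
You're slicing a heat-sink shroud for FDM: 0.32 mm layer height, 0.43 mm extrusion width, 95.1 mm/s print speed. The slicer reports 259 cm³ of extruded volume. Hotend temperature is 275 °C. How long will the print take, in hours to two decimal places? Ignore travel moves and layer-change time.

Line area = 0.32 × 0.43, so 0.1376 mm².
Total extruded path = 259000/0.1376 = 1882267.4 mm.
Time extruding: 1882267.4 / 95.1 → 19792.5 s.
That's 19792.5 s → 5.50 hours.

5.50 hours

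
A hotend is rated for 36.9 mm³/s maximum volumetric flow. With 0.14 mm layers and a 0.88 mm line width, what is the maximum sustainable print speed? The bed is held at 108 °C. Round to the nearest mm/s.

300 mm/s

Bead cross-section: 0.14 × 0.88 → 0.1232 mm².
Max speed = 36.9 / 0.1232 = 299.51 ≈ 300 mm/s.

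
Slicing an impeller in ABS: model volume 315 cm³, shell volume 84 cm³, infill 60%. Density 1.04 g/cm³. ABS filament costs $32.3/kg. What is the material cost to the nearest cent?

Volume inside the shell = 315 − 84 = 231 cm³.
Infill volume: 0.60 × 231 → 138.6 cm³.
Total printed volume: 84 + 138.6 → 222.6 cm³.
Mass = 222.6 × 1.04, so 231.504 g.
Cost = 231.504 g / 1000 × $32.3/kg = $7.48.

$7.48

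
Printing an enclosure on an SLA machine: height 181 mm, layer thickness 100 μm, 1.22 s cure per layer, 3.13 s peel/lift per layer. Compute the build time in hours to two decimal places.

2.19 hours

Layer count = ceil(181 / 0.1) = 1810.
Each layer takes: 1.22 + 3.13 → 4.35 s.
Build time: 1810 × 4.35 s = 7873.5 s, i.e. 2.19 hours.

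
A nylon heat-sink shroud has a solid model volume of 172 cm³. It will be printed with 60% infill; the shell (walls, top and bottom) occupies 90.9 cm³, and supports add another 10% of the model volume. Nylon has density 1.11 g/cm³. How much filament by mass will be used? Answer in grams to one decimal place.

174.0 g

Infill region = 172 − 90.9, so 81.1 cm³.
Infill deposited = 0.60 × 81.1, so 48.66 cm³.
Support = 0.10 × 172, so 17.2 cm³.
Deposited volume: 90.9 + 48.66 + 17.2 → 156.76 cm³.
Mass = 156.76 × 1.11, so 174.0036 g.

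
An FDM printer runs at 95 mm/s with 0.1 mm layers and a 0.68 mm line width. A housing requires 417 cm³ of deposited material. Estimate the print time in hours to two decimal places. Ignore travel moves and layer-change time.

17.93 hours

Bead cross-section: 0.1 × 0.68 → 0.068 mm².
Path length: 417000 mm³ / 0.068 mm² → 6132352.9 mm.
Extrusion time: 6132352.9 / 95 → 64551.1 s.
Converting: 64551.1 s = 17.93 hours.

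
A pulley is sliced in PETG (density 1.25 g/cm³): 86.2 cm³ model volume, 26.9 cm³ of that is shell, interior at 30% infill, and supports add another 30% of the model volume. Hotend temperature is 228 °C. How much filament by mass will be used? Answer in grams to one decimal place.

Infill region = 86.2 − 26.9, so 59.3 cm³.
Deposited infill: 0.30 × 59.3 → 17.79 cm³.
Support: 0.30 × 86.2 → 25.86 cm³.
Deposited volume = 26.9 + 17.79 + 25.86 = 70.55 cm³.
Mass = 70.55 × 1.25, so 88.1875 g.

88.2 g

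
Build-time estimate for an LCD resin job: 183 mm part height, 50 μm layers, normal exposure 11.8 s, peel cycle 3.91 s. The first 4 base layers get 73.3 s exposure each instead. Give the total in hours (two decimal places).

16.04 hours

Layer count = ceil(183 / 0.05) = 3660.
Base layers = 4 × (73.3 + 3.91), so 308.84 s.
Normal layers = 3656 × (11.8 + 3.91), so 57435.76 s.
Total = 308.84 + 57435.76 = 57744.6 s = 16.04 hours.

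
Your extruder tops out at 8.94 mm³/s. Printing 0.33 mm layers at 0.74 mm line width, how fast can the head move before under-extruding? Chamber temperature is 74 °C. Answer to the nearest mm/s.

37 mm/s

Bead cross-section: 0.33 × 0.74 → 0.2442 mm².
Max speed = 8.94 / 0.2442 = 36.61 ≈ 37 mm/s.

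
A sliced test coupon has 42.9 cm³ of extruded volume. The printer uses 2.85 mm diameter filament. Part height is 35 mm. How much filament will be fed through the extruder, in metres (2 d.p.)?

6.72 m

Cross-section of 2.85 mm filament: π·(2.85/2)² = 6.3794 mm².
Length = 42.9 cm³ / 6.3794 mm² = 42900 / 6.3794 = 6724.77 mm = 6.72 m.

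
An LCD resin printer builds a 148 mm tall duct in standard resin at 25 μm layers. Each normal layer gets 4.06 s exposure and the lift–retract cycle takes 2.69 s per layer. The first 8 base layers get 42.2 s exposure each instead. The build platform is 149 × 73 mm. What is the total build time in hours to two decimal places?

Layer count = ceil(148 / 0.025) = 5920.
Bottom layers: 8 × (42.2 + 2.69) → 359.12 s.
Remaining layers = 5912 × (4.06 + 2.69), so 39906 s.
Total = 359.12 + 39906 = 40265.12 s = 11.18 hours.

11.18 hours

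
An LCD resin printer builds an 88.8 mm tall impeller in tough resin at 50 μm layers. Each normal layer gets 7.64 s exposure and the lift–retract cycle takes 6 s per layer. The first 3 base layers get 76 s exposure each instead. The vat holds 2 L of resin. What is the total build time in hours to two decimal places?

Number of layers: 88.8 / 0.05 → 1776 (rounded up).
Burn-in layers = 3 × (76 + 6), so 246 s.
Remaining layers: 1773 × (7.64 + 6) → 24183.72 s.
Total = 246 + 24183.72 = 24429.72 s = 6.79 hours.

6.79 hours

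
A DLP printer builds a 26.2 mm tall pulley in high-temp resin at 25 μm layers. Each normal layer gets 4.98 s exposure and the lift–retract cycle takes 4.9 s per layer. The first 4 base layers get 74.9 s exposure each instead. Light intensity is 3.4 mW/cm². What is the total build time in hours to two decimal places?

2.95 hours

Number of layers: 26.2 / 0.025 → 1048 (rounded up).
Base layers: 4 × (74.9 + 4.9) → 319.2 s.
Normal layers: 1044 × (4.98 + 4.9) → 10314.72 s.
Total = 319.2 + 10314.72 = 10633.92 s = 2.95 hours.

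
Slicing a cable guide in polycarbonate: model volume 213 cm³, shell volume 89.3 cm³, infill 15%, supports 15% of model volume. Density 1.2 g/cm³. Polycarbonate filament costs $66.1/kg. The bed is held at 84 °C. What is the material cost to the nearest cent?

Volume inside the shell = 213 − 89.3, so 123.7 cm³.
Deposited infill: 0.15 × 123.7 → 18.555 cm³.
Support: 0.15 × 213 → 31.95 cm³.
Total printed volume = 89.3 + 18.555 + 31.95, so 139.805 cm³.
Mass: 139.805 × 1.2 → 167.766 g.
Cost = 167.766 g / 1000 × $66.1/kg = $11.09.

$11.09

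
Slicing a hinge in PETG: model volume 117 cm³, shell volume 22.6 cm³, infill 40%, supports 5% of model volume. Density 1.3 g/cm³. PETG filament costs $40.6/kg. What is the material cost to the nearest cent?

Volume inside the shell: 117 − 22.6 → 94.4 cm³.
Infill volume = 0.40 × 94.4, so 37.76 cm³.
Support = 0.05 × 117, so 5.85 cm³.
Deposited volume: 22.6 + 37.76 + 5.85 → 66.21 cm³.
Mass = 66.21 × 1.3 = 86.073 g.
Cost = 86.073 g / 1000 × $40.6/kg = $3.49.

$3.49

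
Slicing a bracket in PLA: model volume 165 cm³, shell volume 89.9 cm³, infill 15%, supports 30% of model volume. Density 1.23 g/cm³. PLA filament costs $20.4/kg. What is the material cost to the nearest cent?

$3.78

Infill region: 165 − 89.9 → 75.1 cm³.
Infill deposited: 0.15 × 75.1 → 11.265 cm³.
Support: 0.30 × 165 → 49.5 cm³.
Deposited volume = 89.9 + 11.265 + 49.5, so 150.665 cm³.
Mass = 150.665 × 1.23 = 185.31795 g.
At $20.4/kg: 185.31795/1000 × 20.4 = $3.78.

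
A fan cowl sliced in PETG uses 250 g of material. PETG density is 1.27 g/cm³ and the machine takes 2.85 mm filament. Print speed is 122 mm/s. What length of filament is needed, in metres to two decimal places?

30.86 m

Extruded volume: 250/1.27 = 196.8504 cm³ (196850.4 mm³).
Filament cross-section = π × (2.85/2)² = 6.3794 mm².
Length = 196850.4 / 6.3794 = 30857.2 mm = 30.86 m.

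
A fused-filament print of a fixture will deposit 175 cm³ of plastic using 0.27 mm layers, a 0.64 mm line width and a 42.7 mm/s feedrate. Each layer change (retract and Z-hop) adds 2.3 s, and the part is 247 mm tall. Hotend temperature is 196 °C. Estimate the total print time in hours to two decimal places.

7.17 hours

Extrusion cross-section: 0.27 × 0.64 → 0.1728 mm².
Toolpath length = 175 cm³ / 0.1728 mm² = 175000 / 0.1728 = 1012731.5 mm.
Extrusion time = 1012731.5 / 42.7 = 23717.4 s.
Layers = ⌈247/0.27⌉ = 915.
Non-print overhead = 915 × 2.3 = 2104.5 s.
Total = 23717.4 + 2104.5 = 25821.9 s = 7.17 hours.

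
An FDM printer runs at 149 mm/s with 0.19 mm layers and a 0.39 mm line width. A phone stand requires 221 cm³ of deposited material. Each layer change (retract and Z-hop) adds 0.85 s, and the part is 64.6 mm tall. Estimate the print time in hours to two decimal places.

Line area = 0.19 × 0.39 = 0.0741 mm².
Total extruded path = 221000/0.0741 = 2982456.1 mm.
Time extruding: 2982456.1 / 149 → 20016.5 s.
Layers = ⌈64.6/0.19⌉ = 340.
Z-hop total: 340 × 0.85 → 289 s.
Altogether 20016.5 + 289 = 20305.5 s, i.e. 5.64 hours.

5.64 hours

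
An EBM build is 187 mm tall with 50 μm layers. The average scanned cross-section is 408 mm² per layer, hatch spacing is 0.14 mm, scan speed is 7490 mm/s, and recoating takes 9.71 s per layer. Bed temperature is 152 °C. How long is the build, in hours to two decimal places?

10.49 hours

Layer count = ceil(187 / 0.05) = 3740.
Per-layer scan distance: 408 / 0.14 → 2914.3 mm.
Beam time per layer = 2914.3 / 7490, so 0.3891 s.
Per-layer time = 0.3891 + 9.71 = 10.0991 s.
3740 layers × 10.0991 s/layer = 37770.634 s, i.e. 10.49 hours.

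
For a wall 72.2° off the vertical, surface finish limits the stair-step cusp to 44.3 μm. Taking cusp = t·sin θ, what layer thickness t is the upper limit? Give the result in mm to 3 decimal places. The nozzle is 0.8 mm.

0.047 mm

Layer height = cusp / sin(72.2°) = 0.0443 / 0.9521 = 0.047 mm.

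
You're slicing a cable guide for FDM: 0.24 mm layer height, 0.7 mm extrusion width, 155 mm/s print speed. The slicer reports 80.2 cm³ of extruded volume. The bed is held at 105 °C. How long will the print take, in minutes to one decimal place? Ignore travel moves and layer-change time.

Line area: 0.24 × 0.7 → 0.168 mm².
Total extruded path = 80200/0.168 = 477381 mm.
Print-move time = 477381 / 155 = 3079.9 s.
In the requested units: 3079.9 s = 51.3 minutes.

51.3 minutes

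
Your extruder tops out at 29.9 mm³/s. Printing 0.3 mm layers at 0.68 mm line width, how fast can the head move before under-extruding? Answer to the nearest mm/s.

147 mm/s

A = 0.3 × 0.68, so 0.204 mm².
Max speed = 29.9 / 0.204 = 146.57 ≈ 147 mm/s.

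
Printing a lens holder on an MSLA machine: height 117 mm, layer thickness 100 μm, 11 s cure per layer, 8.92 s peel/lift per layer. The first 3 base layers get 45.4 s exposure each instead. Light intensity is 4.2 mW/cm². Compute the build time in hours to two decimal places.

6.50 hours

Number of layers: 117 / 0.1 → 1170 (rounded up).
Bottom layers = 3 × (45.4 + 8.92), so 162.96 s.
Regular layers = 1167 × (11 + 8.92) = 23246.64 s.
Sum: 162.96 + 23246.64 = 23409.6 s → 6.50 hours.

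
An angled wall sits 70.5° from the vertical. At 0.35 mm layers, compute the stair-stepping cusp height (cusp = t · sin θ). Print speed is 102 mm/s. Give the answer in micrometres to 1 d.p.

329.9 μm

Cusp = layer height × sin(70.5°) = 0.35 × 0.9426 = 0.32991 mm = 329.9 μm.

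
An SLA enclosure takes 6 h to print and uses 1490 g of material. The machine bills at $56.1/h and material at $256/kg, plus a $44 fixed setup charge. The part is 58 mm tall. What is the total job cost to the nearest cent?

$762.04

Machine-time cost = 56.1 × 6 = $336.60.
Feedstock cost: 256 × 1490/1000 → $381.44.
Adding setup: 336.60 + 381.44 + 44 → $762.04.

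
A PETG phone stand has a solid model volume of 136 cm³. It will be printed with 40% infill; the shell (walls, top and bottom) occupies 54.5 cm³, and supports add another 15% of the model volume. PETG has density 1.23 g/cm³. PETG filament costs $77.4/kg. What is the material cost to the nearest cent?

Interior volume = 136 − 54.5 = 81.5 cm³.
Deposited infill = 0.40 × 81.5 = 32.6 cm³.
Support = 0.15 × 136 = 20.4 cm³.
Total extruded = 54.5 + 32.6 + 20.4, so 107.5 cm³.
Mass = 107.5 × 1.23 = 132.225 g.
At $77.4/kg: 132.225/1000 × 77.4 = $10.23.

$10.23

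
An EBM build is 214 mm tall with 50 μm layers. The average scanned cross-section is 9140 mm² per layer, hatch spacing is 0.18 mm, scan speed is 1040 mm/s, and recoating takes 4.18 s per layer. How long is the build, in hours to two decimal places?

63.02 hours

Layers = ⌈214/0.05⌉ = 4280.
Per-layer scan distance = 9140 / 0.18, so 50777.8 mm.
Scan time per layer = 50777.8 / 1040 = 48.8248 s.
Layer cycle = 48.8248 + 4.18 = 53.0048 s.
Build time = 4280 × 53.0048 = 226860.544 s = 63.02 hours.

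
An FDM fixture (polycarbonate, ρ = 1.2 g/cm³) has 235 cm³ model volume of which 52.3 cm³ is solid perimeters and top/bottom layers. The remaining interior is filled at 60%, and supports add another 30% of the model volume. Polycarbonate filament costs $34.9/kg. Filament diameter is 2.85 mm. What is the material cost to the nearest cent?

Infill region = 235 − 52.3 = 182.7 cm³.
Infill volume = 0.60 × 182.7 = 109.62 cm³.
Support = 0.30 × 235 = 70.5 cm³.
Total printed volume = 52.3 + 109.62 + 70.5 = 232.42 cm³.
Mass = 232.42 × 1.2 = 278.904 g.
At $34.9/kg: 278.904/1000 × 34.9 = $9.73.

$9.73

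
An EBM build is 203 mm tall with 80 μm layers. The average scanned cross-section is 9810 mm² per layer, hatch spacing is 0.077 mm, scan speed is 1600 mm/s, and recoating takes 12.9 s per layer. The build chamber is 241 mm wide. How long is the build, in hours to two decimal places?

Layers = ⌈203/0.08⌉ = 2538.
Per-layer scan distance = 9810 / 0.077, so 127402.6 mm.
Beam time per layer = 127402.6 / 1600, so 79.6266 s.
Per-layer time = 79.6266 + 12.9 = 92.5266 s.
Total: 2538 × 92.5266 s = 234832.5108 s → 65.23 hours.

65.23 hours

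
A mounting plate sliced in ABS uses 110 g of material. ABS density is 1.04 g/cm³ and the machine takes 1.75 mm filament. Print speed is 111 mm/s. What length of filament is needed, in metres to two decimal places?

Volume = 110 g / 1.04 g·cm⁻³ = 105.7692 cm³ = 105769.2 mm³.
Cross-section of 1.75 mm filament: π·(1.75/2)² = 2.4053 mm².
Length = 105769.2 / 2.4053 = 43973.39 mm = 43.97 m.

43.97 m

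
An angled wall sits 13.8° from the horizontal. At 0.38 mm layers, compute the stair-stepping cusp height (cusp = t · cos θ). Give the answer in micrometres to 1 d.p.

h_c = t·cos θ = 0.38 × 0.9711 = 0.369018 mm (369.0 μm).

369.0 μm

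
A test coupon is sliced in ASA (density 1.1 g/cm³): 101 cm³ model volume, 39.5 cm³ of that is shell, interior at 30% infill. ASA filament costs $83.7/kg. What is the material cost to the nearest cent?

$5.34

Volume inside the shell = 101 − 39.5 = 61.5 cm³.
Deposited infill = 0.30 × 61.5 = 18.45 cm³.
Deposited volume: 39.5 + 18.45 → 57.95 cm³.
Mass: 57.95 × 1.1 → 63.745 g.
Cost = 63.745 g / 1000 × $83.7/kg = $5.34.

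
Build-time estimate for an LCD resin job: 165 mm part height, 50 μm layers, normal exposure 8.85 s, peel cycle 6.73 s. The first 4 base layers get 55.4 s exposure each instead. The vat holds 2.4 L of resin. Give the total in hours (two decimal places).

Layer count = ceil(165 / 0.05) = 3300.
Base layers = 4 × (55.4 + 6.73) = 248.52 s.
Normal layers = 3296 × (8.85 + 6.73) = 51351.68 s.
Sum: 248.52 + 51351.68 = 51600.2 s → 14.33 hours.

14.33 hours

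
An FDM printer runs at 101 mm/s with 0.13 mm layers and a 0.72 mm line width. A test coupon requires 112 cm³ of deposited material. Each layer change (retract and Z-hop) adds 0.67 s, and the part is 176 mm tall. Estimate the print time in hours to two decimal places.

Line area = 0.13 × 0.72 = 0.0936 mm².
Toolpath length = 112 cm³ / 0.0936 mm² = 112000 / 0.0936 = 1196581.2 mm.
Extrusion time: 1196581.2 / 101 → 11847.3 s.
Layers = ⌈176/0.13⌉ = 1354.
Z-hop total: 1354 × 0.67 → 907.18 s.
Total = 11847.3 + 907.18 = 12754.48 s = 3.54 hours.

3.54 hours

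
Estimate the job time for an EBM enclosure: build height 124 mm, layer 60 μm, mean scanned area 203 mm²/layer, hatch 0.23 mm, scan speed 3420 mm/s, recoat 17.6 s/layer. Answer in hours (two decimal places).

Layers = ⌈124/0.06⌉ = 2067.
Per-layer scan distance: 203 / 0.23 → 882.6 mm.
Per-layer scan time = 882.6 / 3420, so 0.2581 s.
Per-layer time = 0.2581 + 17.6 = 17.8581 s.
2067 layers × 17.8581 s/layer = 36912.6927 s, i.e. 10.25 hours.

10.25 hours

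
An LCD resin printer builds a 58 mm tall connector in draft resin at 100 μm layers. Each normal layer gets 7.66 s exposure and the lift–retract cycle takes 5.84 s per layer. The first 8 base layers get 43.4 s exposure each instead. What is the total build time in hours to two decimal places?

Layer count = ceil(58 / 0.1) = 580.
Base layers: 8 × (43.4 + 5.84) → 393.92 s.
Normal layers = 572 × (7.66 + 5.84) = 7722 s.
Sum: 393.92 + 7722 = 8115.92 s → 2.25 hours.

2.25 hours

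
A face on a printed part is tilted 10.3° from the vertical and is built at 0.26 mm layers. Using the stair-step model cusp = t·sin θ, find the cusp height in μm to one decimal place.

sin(10.3°) = 0.1788, so cusp = 0.26 × 0.1788 = 0.046488 mm → 46.5 μm.

46.5 μm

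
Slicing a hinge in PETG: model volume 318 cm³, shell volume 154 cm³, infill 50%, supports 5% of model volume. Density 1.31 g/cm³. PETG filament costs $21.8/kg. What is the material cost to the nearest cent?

$7.19

Interior volume = 318 − 154 = 164 cm³.
Infill deposited = 0.50 × 164, so 82 cm³.
Support: 0.05 × 318 → 15.9 cm³.
Total printed volume = 154 + 82 + 15.9 = 251.9 cm³.
Mass = 251.9 × 1.31, so 329.989 g.
At $21.8/kg: 329.989/1000 × 21.8 = $7.19.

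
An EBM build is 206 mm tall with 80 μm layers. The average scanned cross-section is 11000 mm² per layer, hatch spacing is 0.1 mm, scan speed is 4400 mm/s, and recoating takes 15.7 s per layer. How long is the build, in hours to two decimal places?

29.11 hours

Layers = ⌈206/0.08⌉ = 2575.
Scan path per layer = 11000 / 0.1, so 110000 mm.
Beam time per layer = 110000 / 4400 = 25 s.
Per-layer time = 25 + 15.7, so 40.7 s.
2575 layers × 40.7 s/layer = 104802.5 s, i.e. 29.11 hours.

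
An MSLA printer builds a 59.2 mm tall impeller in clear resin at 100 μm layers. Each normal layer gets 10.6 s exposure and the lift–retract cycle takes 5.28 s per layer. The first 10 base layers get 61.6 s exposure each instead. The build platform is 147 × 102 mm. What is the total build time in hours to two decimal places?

2.75 hours

Number of layers: 59.2 / 0.1 → 592 (rounded up).
Bottom layers = 10 × (61.6 + 5.28), so 668.8 s.
Regular layers = 582 × (10.6 + 5.28) = 9242.16 s.
Sum: 668.8 + 9242.16 = 9910.96 s → 2.75 hours.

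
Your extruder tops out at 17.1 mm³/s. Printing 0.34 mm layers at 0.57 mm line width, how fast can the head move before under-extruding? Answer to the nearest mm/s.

88 mm/s

A = 0.34 × 0.57 = 0.1938 mm².
Max speed = 17.1 / 0.1938 = 88.24 ≈ 88 mm/s.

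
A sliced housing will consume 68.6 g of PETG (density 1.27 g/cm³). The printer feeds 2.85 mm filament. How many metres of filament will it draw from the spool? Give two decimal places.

8.47 m

Volume = 68.6 g / 1.27 g·cm⁻³ = 54.0157 cm³ = 54015.7 mm³.
Cross-section of 2.85 mm filament: π·(2.85/2)² = 6.3794 mm².
L = V/A = 54015.7/6.3794 = 8467.21 mm → 8.47 m.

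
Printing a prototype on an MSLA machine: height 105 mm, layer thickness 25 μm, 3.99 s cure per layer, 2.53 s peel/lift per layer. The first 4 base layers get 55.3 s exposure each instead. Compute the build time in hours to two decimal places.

7.66 hours

Number of layers: 105 / 0.025 → 4200 (rounded up).
Bottom layers: 4 × (55.3 + 2.53) → 231.32 s.
Regular layers: 4196 × (3.99 + 2.53) → 27357.92 s.
Total = 231.32 + 27357.92 = 27589.24 s = 7.66 hours.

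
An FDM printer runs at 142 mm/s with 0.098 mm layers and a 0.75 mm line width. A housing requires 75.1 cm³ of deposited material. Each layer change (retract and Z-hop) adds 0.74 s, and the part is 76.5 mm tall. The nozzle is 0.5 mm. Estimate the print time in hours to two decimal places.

Extrusion cross-section: 0.098 × 0.75 → 0.0735 mm².
Toolpath length = 75.1 cm³ / 0.0735 mm² = 75100 / 0.0735 = 1021768.7 mm.
Time extruding = 1021768.7 / 142 = 7195.6 s.
Layer count = ceil(76.5 / 0.098) = 781.
Layer-change overhead = 781 × 0.74 = 577.94 s.
Altogether 7195.6 + 577.94 = 7773.54 s, i.e. 2.16 hours.

2.16 hours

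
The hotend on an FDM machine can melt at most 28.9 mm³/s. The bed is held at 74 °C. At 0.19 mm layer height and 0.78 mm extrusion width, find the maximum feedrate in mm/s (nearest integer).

195 mm/s

A = 0.19 × 0.78, so 0.1482 mm².
v_max = Q/A = 28.9/0.1482 = 195.01 mm/s → 195 mm/s.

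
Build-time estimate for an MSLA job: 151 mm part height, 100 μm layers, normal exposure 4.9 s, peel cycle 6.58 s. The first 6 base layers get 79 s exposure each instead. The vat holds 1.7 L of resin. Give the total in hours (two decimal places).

4.94 hours

Layers = ⌈151/0.1⌉ = 1510.
Burn-in layers = 6 × (79 + 6.58), so 513.48 s.
Remaining layers = 1504 × (4.9 + 6.58) = 17265.92 s.
Total = 513.48 + 17265.92 = 17779.4 s = 4.94 hours.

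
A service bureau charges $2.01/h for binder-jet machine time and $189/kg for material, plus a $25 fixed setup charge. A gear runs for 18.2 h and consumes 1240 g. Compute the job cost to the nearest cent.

Time charge = 2.01 × 18.2 = $36.582.
Material cost = 189 × 1240/1000, so $234.36.
Total = 36.582 + 234.36 + 25 = 295.942 ≈ $295.94.

$295.94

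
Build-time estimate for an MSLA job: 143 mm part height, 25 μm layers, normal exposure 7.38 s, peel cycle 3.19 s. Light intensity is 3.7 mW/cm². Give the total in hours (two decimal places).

16.79 hours

Number of layers: 143 / 0.025 → 5720 (rounded up).
Cycle time = 7.38 + 3.19, so 10.57 s.
Total = 5720 × 10.57 = 60460.4 s = 16.79 hours.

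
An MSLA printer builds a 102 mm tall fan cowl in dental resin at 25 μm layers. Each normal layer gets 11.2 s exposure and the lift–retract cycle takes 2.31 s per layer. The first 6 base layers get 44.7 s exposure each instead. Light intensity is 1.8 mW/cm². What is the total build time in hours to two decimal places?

Layer count = ceil(102 / 0.025) = 4080.
Base layers = 6 × (44.7 + 2.31), so 282.06 s.
Regular layers = 4074 × (11.2 + 2.31) = 55039.74 s.
Total = 282.06 + 55039.74 = 55321.8 s = 15.37 hours.

15.37 hours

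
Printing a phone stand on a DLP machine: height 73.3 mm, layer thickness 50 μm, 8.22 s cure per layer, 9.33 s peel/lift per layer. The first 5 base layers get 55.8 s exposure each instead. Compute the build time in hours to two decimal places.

Layer count = ceil(73.3 / 0.05) = 1466.
Base layers = 5 × (55.8 + 9.33), so 325.65 s.
Normal layers: 1461 × (8.22 + 9.33) → 25640.55 s.
Total = 325.65 + 25640.55 = 25966.2 s = 7.21 hours.

7.21 hours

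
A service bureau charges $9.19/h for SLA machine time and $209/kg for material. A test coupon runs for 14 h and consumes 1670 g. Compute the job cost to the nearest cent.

Machine-time cost = 9.19 × 14, so $128.66.
Feedstock cost = 209 × 1670/1000 = $349.03.
Job cost: 128.66 + 349.03 = $477.69.

$477.69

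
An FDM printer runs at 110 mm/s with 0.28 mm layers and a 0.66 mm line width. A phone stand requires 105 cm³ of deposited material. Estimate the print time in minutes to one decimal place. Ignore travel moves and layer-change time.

86.1 minutes

Extrusion cross-section = 0.28 × 0.66 = 0.1848 mm².
Total extruded path = 105000/0.1848 = 568181.8 mm.
Extrusion time: 568181.8 / 110 → 5165.3 s.
5165.3 s = 86.1 minutes.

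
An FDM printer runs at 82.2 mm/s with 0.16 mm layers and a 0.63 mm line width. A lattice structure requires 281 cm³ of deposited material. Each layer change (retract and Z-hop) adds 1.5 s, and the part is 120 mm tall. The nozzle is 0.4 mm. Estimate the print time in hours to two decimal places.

Bead cross-section = 0.16 × 0.63, so 0.1008 mm².
Total extruded path = 281000/0.1008 = 2787698.4 mm.
Print-move time: 2787698.4 / 82.2 → 33913.6 s.
Number of layers: 120 / 0.16 → 750 (rounded up).
Non-print overhead = 750 × 1.5, so 1125 s.
Altogether 33913.6 + 1125 = 35038.6 s, i.e. 9.73 hours.

9.73 hours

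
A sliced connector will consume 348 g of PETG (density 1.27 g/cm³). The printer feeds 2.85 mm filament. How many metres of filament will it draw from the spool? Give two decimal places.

42.95 m

Volume = 348 g / 1.27 g·cm⁻³ = 274.0157 cm³ = 274015.7 mm³.
A = π r² = π × 1.425² = 6.3794 mm².
Length = 274015.7 / 6.3794 = 42953.21 mm = 42.95 m.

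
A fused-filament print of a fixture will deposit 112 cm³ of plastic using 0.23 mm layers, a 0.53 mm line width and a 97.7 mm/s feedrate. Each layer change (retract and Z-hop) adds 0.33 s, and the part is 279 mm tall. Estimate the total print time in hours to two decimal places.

Line area = 0.23 × 0.53, so 0.1219 mm².
Path length: 112000 mm³ / 0.1219 mm² → 918785.9 mm.
Print-move time = 918785.9 / 97.7 = 9404.2 s.
Number of layers: 279 / 0.23 → 1214 (rounded up).
Layer-change overhead = 1214 × 0.33, so 400.62 s.
Altogether 9404.2 + 400.62 = 9804.82 s, i.e. 2.72 hours.

2.72 hours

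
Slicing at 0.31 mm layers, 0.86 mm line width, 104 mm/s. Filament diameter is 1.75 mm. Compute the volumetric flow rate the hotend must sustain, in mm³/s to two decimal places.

27.73

A = 0.31 × 0.86, so 0.2666 mm².
Volumetric flow = 104 × 0.2666 = 27.73 mm³/s.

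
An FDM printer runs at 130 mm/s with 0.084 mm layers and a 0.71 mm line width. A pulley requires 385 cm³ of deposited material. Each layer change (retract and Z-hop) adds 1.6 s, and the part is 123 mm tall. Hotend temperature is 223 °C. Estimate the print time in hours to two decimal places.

Line area: 0.084 × 0.71 → 0.05964 mm².
Toolpath length = 385 cm³ / 0.05964 mm² = 385000 / 0.05964 = 6455399.1 mm.
Print-move time = 6455399.1 / 130, so 49656.9 s.
Layers = ⌈123/0.084⌉ = 1465.
Z-hop total = 1465 × 1.6, so 2344 s.
Altogether 49656.9 + 2344 = 52000.9 s, i.e. 14.44 hours.

14.44 hours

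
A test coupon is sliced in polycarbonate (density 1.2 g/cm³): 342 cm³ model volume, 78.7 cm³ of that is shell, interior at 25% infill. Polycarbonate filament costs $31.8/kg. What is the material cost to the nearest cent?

$5.52

Infill region = 342 − 78.7 = 263.3 cm³.
Deposited infill = 0.25 × 263.3, so 65.825 cm³.
Deposited volume: 78.7 + 65.825 → 144.525 cm³.
Mass = 144.525 × 1.2 = 173.43 g.
At $31.8/kg: 173.43/1000 × 31.8 = $5.52.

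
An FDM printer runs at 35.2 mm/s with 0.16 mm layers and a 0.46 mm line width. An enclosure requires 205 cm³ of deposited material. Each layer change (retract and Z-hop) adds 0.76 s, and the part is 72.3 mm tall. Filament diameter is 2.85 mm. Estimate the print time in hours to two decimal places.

22.08 hours

Bead cross-section: 0.16 × 0.46 → 0.0736 mm².
Path length: 205000 mm³ / 0.0736 mm² → 2785326.1 mm.
Time extruding = 2785326.1 / 35.2, so 79128.6 s.
Layer count = ceil(72.3 / 0.16) = 452.
Layer-change overhead: 452 × 0.76 → 343.52 s.
Total = 79128.6 + 343.52 = 79472.12 s = 22.08 hours.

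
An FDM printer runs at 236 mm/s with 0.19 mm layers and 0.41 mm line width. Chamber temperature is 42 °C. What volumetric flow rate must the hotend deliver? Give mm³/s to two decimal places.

18.38

A = 0.19 × 0.41, so 0.0779 mm².
Volumetric flow = 236 × 0.0779 = 18.38 mm³/s.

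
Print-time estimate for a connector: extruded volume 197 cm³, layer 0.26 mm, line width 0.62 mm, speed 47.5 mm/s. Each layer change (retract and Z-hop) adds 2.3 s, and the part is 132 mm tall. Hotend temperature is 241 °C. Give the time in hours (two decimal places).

Line area: 0.26 × 0.62 → 0.1612 mm².
Path length: 197000 mm³ / 0.1612 mm² → 1222084.4 mm.
Print-move time: 1222084.4 / 47.5 → 25728.1 s.
Number of layers: 132 / 0.26 → 508 (rounded up).
Non-print overhead = 508 × 2.3 = 1168.4 s.
Altogether 25728.1 + 1168.4 = 26896.5 s, i.e. 7.47 hours.

7.47 hours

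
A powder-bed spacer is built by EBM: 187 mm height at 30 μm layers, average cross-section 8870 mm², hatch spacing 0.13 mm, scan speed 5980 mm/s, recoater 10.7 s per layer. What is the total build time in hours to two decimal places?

Layers = ⌈187/0.03⌉ = 6234.
Per-layer scan distance: 8870 / 0.13 → 68230.8 mm.
Scan time per layer: 68230.8 / 5980 → 11.4098 s.
Per-layer time: 11.4098 + 10.7 → 22.1098 s.
Build time = 6234 × 22.1098 = 137832.4932 s = 38.29 hours.

38.29 hours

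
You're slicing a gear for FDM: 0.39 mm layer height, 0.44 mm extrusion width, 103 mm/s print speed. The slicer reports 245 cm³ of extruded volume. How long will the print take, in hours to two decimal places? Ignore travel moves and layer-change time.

Line area: 0.39 × 0.44 → 0.1716 mm².
Total extruded path = 245000/0.1716 = 1427738.9 mm.
Extrusion time: 1427738.9 / 103 → 13861.5 s.
Converting: 13861.5 s = 3.85 hours.

3.85 hours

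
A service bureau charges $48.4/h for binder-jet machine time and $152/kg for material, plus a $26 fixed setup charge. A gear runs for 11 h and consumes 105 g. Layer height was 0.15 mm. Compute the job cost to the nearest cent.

Time charge: 48.4 × 11 → $532.40.
Material cost = 152 × 105/1000 = $15.96.
Adding setup: 532.40 + 15.96 + 26 → $574.36.

$574.36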